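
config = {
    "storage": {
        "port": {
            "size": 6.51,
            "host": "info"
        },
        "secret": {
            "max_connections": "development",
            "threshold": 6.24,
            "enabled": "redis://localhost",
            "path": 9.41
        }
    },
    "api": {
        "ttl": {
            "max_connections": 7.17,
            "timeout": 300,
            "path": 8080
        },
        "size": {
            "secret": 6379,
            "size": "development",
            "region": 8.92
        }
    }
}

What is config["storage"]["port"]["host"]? "info"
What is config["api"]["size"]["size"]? "development"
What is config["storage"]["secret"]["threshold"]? 6.24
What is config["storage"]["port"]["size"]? 6.51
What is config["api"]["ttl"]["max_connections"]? 7.17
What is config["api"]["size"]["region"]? 8.92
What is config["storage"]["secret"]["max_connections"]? "development"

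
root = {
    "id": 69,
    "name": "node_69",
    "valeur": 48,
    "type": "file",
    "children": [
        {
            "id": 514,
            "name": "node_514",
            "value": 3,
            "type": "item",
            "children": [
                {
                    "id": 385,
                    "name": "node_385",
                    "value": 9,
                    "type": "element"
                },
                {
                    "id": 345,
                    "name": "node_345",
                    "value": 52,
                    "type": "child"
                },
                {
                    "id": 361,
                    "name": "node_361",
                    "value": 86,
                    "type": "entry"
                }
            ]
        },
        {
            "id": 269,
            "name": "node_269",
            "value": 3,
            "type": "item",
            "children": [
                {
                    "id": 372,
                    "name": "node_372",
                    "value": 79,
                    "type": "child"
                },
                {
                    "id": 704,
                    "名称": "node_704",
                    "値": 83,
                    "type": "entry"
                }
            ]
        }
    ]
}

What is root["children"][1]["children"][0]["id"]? 372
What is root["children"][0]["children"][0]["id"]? 385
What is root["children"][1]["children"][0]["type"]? "child"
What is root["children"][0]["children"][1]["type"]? "child"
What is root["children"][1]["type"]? "item"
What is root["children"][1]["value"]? 3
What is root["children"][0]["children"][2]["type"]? "entry"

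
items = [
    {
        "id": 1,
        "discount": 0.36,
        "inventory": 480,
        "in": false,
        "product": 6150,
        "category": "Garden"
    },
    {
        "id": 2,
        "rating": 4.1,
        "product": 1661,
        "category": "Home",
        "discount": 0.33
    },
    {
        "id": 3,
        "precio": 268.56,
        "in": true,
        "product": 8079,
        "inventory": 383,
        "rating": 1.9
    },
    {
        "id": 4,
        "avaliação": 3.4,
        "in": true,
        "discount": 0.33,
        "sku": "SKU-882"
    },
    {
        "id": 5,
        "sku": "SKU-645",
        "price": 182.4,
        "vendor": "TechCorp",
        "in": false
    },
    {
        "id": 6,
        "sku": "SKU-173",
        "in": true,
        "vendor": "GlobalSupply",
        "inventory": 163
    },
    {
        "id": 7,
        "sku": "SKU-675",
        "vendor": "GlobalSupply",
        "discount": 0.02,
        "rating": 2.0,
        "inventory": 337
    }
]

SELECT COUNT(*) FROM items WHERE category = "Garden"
1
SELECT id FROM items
[1, 2, 3, 4, 5, 6, 7]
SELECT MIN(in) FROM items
False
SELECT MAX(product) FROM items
8079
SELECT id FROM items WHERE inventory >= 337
[1, 3, 7]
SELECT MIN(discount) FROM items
0.02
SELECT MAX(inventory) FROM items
480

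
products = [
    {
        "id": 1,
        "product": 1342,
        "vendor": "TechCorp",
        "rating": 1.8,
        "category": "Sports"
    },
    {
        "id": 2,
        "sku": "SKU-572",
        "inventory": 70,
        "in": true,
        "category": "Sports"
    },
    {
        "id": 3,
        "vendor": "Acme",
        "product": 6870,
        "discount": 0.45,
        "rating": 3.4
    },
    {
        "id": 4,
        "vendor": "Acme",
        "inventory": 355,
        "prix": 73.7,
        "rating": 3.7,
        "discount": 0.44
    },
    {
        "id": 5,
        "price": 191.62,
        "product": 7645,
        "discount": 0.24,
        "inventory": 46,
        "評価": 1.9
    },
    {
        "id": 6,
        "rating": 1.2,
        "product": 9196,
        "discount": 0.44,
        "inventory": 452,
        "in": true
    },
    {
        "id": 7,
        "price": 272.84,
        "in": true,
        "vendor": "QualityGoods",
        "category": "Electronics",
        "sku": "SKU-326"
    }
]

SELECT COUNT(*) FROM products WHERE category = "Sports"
2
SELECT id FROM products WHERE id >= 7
[7]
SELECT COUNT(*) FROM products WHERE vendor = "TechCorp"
1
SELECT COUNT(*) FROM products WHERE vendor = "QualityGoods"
1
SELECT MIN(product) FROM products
1342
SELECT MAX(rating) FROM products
3.7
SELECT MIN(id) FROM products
1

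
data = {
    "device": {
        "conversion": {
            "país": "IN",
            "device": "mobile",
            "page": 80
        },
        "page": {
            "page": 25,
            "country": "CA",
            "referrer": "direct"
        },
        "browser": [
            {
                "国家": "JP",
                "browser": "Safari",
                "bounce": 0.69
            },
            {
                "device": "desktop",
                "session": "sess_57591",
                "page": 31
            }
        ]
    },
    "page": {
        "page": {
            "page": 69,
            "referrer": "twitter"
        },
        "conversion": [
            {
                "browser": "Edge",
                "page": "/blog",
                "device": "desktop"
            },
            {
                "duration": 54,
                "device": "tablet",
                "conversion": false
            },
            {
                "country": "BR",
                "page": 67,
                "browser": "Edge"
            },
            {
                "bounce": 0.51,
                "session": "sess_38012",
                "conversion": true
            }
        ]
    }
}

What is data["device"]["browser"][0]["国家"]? "JP"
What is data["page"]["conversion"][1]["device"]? "tablet"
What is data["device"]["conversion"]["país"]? "IN"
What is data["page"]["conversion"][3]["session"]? "sess_38012"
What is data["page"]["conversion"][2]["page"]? 67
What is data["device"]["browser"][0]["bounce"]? 0.69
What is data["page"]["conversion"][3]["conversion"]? True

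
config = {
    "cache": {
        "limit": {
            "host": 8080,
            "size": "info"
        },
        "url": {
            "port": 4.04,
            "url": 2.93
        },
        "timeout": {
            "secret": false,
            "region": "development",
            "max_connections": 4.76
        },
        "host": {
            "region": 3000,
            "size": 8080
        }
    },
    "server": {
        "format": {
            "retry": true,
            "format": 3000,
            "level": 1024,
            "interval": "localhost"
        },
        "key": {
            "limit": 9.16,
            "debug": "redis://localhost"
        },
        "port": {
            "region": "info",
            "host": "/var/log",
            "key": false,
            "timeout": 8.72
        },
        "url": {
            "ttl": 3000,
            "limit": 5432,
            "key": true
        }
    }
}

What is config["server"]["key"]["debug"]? "redis://localhost"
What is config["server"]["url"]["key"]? True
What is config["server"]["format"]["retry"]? True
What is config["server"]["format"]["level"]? 1024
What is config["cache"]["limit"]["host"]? 8080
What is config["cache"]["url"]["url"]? 2.93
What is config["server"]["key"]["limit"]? 9.16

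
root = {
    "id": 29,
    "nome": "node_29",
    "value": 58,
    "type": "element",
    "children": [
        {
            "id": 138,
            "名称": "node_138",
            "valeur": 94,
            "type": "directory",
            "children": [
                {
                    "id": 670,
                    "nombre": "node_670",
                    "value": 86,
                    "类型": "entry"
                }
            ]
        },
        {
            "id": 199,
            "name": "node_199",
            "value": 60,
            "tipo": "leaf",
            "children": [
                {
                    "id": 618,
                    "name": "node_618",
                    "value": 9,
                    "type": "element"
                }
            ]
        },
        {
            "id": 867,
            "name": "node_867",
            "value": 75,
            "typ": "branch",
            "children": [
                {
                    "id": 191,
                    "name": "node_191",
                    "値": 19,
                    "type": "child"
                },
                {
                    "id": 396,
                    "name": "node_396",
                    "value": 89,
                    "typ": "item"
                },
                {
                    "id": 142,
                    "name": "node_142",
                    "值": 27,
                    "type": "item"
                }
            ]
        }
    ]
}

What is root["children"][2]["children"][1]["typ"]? "item"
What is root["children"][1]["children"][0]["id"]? 618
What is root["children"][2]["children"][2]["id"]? 142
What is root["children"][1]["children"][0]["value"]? 9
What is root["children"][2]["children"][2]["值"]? 27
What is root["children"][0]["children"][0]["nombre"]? "node_670"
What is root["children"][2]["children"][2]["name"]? "node_142"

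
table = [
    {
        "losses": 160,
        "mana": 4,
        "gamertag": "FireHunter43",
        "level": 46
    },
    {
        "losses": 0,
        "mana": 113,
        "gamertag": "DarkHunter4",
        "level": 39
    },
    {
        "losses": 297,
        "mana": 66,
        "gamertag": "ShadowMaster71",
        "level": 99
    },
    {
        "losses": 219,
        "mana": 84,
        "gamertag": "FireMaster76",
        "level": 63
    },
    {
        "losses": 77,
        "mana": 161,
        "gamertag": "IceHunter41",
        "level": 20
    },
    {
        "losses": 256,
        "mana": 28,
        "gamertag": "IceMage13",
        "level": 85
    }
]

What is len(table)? 6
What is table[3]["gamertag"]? "FireMaster76"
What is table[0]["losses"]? 160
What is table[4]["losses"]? 77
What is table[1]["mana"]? 113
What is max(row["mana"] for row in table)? 161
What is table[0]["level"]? 46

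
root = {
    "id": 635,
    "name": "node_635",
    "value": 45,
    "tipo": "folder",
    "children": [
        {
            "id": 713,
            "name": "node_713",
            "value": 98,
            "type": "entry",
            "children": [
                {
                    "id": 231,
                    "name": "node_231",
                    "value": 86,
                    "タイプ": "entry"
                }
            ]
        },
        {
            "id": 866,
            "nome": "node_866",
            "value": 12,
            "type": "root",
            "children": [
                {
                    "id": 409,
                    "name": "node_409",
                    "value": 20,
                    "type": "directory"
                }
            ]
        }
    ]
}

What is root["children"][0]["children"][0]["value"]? 86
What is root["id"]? 635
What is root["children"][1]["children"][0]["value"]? 20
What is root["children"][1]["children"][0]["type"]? "directory"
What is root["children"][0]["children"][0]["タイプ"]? "entry"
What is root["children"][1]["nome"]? "node_866"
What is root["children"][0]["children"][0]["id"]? 231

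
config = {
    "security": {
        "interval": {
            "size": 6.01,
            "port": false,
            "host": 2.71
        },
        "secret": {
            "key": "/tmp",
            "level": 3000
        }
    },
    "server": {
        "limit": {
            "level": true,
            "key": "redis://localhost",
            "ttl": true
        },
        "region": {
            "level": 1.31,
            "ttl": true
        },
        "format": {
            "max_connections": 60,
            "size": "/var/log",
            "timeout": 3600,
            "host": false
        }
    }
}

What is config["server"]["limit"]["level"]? True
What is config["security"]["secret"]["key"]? "/tmp"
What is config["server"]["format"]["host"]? False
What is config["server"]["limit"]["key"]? "redis://localhost"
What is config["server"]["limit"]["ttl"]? True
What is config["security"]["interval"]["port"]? False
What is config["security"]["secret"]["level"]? 3000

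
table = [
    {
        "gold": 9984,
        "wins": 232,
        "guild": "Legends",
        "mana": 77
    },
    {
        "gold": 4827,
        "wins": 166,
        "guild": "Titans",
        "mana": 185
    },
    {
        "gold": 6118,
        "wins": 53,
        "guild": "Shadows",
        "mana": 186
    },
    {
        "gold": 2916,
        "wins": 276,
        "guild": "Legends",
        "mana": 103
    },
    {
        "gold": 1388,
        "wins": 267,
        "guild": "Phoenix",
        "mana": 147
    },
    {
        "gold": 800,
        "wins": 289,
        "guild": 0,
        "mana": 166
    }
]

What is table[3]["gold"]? 2916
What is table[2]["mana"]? 186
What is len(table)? 6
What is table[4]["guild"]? "Phoenix"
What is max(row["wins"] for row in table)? 289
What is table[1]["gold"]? 4827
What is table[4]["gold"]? 1388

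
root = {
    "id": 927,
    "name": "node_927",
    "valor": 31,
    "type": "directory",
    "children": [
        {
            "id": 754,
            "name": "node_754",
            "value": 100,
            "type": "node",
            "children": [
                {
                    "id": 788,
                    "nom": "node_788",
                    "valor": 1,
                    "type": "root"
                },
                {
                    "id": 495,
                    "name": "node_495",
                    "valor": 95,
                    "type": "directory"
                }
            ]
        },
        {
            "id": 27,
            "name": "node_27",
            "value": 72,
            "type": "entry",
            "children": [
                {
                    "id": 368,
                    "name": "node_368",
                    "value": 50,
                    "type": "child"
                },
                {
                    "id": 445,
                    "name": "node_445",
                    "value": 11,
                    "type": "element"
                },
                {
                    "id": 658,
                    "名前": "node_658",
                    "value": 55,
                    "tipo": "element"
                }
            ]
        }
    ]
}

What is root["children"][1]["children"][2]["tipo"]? "element"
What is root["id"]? 927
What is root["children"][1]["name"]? "node_27"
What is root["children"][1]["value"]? 72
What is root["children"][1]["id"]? 27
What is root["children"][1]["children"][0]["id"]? 368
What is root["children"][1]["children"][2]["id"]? 658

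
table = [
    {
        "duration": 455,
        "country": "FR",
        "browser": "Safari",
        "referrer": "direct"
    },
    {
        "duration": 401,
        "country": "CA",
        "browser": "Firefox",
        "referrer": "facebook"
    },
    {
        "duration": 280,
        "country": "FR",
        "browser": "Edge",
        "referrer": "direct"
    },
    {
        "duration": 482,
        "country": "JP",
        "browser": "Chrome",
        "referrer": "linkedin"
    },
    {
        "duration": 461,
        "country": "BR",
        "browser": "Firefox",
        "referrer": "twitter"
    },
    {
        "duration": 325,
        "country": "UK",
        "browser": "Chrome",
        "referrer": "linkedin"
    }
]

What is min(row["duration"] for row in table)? 280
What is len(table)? 6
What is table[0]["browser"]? "Safari"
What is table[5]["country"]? "UK"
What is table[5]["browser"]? "Chrome"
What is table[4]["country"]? "BR"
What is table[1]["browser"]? "Firefox"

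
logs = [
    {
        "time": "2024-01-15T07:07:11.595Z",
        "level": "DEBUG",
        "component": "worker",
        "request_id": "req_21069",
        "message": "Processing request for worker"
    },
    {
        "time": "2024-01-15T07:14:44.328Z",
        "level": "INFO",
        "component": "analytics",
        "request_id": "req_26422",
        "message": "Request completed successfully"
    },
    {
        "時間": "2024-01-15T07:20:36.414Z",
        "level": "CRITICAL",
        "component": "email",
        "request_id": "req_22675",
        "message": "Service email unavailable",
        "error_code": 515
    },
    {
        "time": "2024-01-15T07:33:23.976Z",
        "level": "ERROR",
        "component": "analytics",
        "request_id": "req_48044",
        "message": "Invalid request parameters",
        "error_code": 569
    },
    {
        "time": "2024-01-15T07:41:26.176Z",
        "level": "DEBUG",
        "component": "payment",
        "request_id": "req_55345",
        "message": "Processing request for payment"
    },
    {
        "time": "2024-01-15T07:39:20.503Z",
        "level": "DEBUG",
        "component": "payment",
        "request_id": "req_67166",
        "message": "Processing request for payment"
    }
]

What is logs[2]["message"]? "Service email unavailable"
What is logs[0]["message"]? "Processing request for worker"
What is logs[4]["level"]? "DEBUG"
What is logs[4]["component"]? "payment"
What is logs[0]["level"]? "DEBUG"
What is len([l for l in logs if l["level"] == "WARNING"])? 0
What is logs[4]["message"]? "Processing request for payment"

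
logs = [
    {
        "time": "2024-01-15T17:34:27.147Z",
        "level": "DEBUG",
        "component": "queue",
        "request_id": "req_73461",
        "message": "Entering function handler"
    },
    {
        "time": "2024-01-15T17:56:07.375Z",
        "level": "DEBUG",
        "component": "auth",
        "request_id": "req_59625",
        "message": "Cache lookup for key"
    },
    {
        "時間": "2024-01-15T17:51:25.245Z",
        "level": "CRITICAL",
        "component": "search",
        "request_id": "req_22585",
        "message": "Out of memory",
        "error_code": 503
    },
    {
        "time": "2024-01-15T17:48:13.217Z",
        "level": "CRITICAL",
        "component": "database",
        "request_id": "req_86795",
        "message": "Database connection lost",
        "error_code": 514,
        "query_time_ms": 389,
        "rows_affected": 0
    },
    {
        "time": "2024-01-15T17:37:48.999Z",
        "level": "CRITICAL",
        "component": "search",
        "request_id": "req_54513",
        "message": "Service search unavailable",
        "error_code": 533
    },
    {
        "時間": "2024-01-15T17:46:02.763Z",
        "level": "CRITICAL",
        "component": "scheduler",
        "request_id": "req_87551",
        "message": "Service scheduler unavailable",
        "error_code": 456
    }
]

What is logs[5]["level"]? "CRITICAL"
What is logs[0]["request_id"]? "req_73461"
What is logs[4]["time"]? "2024-01-15T17:37:48.999Z"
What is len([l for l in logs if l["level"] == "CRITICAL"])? 4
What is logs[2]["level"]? "CRITICAL"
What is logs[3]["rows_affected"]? 0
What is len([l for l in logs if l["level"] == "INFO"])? 0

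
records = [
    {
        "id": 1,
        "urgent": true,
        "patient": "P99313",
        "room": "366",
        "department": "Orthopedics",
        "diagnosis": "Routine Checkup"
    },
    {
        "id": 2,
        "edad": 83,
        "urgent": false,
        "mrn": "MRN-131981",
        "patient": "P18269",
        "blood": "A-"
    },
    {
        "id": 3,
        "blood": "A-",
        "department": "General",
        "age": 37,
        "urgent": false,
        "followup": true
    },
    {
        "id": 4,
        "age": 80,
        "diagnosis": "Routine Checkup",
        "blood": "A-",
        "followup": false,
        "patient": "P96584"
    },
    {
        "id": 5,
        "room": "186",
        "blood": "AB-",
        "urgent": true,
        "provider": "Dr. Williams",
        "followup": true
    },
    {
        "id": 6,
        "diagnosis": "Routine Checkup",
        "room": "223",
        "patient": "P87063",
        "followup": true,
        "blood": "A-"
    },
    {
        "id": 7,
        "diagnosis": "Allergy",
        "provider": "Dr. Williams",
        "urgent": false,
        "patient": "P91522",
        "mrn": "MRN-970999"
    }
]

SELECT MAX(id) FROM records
7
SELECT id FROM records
[1, 2, 3, 4, 5, 6, 7]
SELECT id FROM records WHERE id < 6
[1, 2, 3, 4, 5]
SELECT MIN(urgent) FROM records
False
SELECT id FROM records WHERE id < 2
[1]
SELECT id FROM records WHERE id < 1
[]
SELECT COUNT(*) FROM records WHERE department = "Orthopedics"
1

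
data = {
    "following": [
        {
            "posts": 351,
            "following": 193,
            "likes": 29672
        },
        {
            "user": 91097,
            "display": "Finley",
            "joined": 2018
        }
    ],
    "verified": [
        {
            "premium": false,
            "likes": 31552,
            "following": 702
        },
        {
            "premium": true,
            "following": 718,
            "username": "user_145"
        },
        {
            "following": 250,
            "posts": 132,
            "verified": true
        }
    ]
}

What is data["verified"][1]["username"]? "user_145"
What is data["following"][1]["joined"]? 2018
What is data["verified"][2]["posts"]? 132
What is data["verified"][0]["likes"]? 31552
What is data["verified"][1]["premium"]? True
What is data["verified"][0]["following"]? 702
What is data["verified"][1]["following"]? 718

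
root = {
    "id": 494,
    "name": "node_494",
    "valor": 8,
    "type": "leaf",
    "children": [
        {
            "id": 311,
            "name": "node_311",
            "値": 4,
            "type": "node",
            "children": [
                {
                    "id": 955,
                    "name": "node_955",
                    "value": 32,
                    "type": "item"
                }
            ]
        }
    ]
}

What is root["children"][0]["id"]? 311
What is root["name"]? "node_494"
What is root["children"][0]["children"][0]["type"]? "item"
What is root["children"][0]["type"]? "node"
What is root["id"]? 494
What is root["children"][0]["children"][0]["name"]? "node_955"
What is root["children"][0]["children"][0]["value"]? 32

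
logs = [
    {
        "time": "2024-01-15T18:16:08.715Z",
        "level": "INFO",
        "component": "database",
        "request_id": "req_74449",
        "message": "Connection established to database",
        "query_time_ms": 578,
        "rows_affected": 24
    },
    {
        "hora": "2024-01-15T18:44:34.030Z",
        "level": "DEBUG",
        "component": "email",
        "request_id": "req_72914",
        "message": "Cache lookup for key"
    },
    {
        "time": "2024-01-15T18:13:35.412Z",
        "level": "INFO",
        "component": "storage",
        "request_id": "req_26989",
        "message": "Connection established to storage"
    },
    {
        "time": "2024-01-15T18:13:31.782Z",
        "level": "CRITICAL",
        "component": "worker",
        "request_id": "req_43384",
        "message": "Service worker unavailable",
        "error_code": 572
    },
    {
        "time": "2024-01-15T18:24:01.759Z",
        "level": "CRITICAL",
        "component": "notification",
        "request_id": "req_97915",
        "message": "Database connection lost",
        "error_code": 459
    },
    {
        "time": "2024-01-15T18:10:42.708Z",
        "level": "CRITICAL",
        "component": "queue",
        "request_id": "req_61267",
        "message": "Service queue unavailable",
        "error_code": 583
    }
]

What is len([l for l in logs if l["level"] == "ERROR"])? 0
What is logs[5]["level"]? "CRITICAL"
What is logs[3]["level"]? "CRITICAL"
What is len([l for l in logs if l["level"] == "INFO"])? 2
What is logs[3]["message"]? "Service worker unavailable"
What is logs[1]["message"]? "Cache lookup for key"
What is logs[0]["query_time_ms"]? 578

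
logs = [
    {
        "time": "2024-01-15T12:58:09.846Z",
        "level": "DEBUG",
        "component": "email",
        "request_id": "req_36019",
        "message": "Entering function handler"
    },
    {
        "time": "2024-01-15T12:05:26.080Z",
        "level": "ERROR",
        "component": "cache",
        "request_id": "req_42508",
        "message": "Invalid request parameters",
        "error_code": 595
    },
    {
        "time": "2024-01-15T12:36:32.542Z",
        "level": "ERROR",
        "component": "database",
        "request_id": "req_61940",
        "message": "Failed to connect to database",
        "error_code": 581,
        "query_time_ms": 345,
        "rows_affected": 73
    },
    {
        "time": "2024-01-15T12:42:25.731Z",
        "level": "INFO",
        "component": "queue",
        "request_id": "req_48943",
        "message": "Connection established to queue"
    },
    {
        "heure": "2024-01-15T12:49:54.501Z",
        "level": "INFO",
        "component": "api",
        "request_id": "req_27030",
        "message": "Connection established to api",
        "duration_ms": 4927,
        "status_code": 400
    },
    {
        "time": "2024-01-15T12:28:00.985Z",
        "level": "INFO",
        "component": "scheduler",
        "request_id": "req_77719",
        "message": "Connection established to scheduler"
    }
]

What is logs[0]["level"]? "DEBUG"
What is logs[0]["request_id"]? "req_36019"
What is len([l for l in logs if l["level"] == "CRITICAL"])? 0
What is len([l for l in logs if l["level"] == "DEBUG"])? 1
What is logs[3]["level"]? "INFO"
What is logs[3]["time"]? "2024-01-15T12:42:25.731Z"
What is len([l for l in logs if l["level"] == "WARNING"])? 0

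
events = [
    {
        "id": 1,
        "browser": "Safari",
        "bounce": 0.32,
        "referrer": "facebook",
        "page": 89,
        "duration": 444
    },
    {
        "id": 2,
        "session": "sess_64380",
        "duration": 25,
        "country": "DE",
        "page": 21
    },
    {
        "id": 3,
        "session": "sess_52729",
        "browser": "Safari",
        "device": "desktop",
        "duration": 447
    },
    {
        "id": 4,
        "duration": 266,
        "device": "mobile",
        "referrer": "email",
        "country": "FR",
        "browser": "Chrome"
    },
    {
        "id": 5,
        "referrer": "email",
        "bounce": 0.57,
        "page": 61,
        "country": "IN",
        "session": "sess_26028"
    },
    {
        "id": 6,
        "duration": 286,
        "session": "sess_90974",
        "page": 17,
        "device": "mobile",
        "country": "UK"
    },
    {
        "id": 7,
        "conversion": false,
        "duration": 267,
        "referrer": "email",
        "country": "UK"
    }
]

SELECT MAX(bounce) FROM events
0.57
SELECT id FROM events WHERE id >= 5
[5, 6, 7]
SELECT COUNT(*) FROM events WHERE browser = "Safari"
2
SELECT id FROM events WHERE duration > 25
[1, 3, 4, 6, 7]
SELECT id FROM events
[1, 2, 3, 4, 5, 6, 7]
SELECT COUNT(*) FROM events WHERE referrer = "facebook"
1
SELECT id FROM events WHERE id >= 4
[4, 5, 6, 7]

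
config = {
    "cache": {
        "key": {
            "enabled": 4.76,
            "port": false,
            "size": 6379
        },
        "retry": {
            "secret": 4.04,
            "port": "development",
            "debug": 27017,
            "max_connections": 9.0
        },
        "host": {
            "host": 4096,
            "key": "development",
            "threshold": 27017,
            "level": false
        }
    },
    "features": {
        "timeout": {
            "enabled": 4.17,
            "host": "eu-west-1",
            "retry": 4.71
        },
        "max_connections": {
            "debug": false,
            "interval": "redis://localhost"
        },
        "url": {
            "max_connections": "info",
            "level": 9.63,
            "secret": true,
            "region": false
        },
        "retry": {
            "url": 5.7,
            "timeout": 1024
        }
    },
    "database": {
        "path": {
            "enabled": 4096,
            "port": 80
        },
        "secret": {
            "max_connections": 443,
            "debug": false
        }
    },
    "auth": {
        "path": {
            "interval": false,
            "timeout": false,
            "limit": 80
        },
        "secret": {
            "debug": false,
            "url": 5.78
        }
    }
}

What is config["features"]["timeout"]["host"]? "eu-west-1"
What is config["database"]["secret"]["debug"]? False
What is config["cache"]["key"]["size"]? 6379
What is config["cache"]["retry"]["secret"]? 4.04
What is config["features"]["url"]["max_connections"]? "info"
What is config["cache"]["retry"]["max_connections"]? 9.0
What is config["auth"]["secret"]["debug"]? False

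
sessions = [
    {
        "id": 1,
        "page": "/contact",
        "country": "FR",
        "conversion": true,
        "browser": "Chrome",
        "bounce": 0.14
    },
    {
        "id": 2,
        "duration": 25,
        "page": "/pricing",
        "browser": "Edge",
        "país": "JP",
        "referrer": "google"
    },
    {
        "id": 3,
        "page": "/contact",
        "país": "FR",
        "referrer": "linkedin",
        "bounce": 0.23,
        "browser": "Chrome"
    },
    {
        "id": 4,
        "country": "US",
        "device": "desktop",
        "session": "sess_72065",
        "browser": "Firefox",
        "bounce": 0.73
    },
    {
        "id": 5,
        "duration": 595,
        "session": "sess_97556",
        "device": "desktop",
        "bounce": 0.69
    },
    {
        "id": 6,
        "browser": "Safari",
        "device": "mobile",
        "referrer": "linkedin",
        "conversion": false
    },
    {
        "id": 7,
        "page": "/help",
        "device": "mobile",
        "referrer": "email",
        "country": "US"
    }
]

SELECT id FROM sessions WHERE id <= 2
[1, 2]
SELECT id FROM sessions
[1, 2, 3, 4, 5, 6, 7]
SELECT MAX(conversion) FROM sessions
True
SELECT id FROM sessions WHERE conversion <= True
[1, 6]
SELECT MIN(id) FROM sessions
1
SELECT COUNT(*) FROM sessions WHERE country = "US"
2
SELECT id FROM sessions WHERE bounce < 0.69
[1, 3]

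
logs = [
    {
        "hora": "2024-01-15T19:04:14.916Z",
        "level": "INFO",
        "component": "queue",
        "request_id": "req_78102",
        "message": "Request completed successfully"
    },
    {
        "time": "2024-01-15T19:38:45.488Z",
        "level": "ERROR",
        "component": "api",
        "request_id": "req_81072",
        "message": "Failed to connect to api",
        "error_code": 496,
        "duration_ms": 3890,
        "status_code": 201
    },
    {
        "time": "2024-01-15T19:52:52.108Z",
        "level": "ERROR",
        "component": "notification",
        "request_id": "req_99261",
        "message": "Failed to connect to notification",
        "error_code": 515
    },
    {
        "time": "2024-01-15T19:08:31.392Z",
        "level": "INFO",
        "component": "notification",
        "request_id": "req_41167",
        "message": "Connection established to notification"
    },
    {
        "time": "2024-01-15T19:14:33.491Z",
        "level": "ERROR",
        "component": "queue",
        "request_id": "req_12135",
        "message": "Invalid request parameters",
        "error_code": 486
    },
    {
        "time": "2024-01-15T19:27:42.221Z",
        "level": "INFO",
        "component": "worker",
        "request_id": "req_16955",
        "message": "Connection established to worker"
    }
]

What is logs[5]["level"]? "INFO"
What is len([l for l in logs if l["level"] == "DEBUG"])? 0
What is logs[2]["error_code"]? 515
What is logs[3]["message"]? "Connection established to notification"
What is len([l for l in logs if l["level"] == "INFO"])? 3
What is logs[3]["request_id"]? "req_41167"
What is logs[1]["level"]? "ERROR"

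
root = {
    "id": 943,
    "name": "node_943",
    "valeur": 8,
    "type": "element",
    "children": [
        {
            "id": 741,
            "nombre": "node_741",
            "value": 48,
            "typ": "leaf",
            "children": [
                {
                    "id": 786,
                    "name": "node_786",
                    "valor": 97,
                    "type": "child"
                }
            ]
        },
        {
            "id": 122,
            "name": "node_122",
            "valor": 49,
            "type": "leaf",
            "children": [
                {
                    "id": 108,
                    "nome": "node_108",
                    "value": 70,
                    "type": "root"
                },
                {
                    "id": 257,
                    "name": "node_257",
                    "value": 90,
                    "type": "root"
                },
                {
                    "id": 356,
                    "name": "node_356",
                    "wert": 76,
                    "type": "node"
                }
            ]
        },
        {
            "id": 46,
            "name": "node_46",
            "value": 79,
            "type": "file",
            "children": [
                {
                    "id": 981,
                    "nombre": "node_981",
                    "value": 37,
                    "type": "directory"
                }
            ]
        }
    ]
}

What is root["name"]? "node_943"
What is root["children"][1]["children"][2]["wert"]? 76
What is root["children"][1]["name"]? "node_122"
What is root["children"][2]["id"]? 46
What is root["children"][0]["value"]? 48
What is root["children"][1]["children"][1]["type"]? "root"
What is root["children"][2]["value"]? 79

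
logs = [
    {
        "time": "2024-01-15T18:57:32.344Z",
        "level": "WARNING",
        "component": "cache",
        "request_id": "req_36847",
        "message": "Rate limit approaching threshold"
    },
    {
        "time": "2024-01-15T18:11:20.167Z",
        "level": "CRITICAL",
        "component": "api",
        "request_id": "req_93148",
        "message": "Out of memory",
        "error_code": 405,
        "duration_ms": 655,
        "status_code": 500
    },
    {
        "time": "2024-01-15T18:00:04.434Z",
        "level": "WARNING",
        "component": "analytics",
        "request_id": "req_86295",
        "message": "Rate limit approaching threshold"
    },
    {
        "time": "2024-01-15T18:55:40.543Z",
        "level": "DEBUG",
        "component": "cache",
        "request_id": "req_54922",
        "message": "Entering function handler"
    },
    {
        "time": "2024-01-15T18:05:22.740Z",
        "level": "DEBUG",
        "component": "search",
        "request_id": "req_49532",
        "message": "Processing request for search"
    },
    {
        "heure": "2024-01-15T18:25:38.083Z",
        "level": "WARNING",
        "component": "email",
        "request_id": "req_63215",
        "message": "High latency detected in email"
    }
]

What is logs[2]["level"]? "WARNING"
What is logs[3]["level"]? "DEBUG"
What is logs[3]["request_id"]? "req_54922"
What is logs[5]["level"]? "WARNING"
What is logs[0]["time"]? "2024-01-15T18:57:32.344Z"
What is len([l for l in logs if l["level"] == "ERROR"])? 0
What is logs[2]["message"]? "Rate limit approaching threshold"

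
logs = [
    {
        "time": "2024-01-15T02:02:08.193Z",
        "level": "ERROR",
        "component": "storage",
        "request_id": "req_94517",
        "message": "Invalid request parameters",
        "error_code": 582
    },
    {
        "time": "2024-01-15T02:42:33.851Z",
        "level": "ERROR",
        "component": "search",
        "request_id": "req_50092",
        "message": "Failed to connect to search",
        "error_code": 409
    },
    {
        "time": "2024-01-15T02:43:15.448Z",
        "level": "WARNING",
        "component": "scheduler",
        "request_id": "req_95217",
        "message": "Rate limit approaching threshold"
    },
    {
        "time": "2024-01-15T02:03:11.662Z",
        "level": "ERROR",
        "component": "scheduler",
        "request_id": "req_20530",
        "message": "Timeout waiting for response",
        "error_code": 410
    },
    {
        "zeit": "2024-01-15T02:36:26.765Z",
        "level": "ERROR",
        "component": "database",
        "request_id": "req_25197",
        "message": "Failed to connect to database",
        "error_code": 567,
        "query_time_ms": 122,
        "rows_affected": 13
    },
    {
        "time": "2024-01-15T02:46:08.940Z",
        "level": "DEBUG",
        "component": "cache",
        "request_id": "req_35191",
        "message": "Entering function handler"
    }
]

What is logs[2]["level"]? "WARNING"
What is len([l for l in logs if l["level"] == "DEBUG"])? 1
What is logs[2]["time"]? "2024-01-15T02:43:15.448Z"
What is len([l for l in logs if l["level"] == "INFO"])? 0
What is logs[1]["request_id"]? "req_50092"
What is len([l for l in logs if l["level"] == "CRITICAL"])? 0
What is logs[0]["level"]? "ERROR"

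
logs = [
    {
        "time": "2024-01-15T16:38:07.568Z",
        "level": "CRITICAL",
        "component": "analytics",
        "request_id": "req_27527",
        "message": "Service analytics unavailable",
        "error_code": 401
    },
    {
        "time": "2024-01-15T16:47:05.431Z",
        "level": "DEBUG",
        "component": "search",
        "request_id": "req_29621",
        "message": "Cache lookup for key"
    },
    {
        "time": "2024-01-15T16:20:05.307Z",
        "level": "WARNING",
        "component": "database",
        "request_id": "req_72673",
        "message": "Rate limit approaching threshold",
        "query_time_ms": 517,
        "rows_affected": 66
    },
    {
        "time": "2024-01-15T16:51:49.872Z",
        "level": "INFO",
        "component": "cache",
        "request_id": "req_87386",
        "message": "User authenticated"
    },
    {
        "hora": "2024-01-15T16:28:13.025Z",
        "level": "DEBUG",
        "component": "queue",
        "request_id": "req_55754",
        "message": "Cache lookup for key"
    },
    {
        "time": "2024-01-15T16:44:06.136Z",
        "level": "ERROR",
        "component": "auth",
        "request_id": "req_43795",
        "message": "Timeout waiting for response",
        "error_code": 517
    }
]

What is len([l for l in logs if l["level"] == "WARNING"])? 1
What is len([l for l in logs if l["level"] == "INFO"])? 1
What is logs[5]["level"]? "ERROR"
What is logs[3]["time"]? "2024-01-15T16:51:49.872Z"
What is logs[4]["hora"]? "2024-01-15T16:28:13.025Z"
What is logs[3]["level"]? "INFO"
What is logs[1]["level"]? "DEBUG"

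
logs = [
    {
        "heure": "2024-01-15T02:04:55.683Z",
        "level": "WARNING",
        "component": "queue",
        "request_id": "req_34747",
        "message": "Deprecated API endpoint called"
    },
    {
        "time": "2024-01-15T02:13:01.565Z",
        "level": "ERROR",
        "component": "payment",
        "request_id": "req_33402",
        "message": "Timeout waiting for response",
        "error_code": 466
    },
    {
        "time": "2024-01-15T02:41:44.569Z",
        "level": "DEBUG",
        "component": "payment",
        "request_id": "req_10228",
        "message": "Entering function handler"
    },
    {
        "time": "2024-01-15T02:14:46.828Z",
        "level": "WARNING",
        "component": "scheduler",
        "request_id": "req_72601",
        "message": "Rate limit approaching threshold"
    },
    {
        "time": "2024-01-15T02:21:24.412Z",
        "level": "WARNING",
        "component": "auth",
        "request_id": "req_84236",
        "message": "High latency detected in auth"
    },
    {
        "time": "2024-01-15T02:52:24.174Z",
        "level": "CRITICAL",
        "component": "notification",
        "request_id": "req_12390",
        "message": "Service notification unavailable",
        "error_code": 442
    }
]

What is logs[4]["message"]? "High latency detected in auth"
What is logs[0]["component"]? "queue"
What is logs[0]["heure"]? "2024-01-15T02:04:55.683Z"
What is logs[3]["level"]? "WARNING"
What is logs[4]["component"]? "auth"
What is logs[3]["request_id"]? "req_72601"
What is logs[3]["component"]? "scheduler"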